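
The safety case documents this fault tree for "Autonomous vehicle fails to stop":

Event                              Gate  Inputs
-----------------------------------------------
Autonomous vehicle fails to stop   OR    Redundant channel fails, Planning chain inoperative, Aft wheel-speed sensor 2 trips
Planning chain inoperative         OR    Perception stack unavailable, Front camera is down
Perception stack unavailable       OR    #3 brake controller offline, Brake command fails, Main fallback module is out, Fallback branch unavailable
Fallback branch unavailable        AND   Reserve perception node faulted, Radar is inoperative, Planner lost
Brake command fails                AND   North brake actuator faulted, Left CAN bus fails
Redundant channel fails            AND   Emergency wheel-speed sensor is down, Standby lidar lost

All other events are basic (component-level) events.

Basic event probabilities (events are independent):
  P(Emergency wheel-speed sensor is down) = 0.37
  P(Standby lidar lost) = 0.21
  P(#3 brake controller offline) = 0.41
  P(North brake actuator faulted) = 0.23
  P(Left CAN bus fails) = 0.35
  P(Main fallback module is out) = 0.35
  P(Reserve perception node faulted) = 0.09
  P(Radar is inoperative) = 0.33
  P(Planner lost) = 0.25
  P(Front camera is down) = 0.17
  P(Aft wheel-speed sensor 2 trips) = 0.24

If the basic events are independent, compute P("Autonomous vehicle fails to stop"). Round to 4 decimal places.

0.7964

P(Redundant channel fails) [AND] = 0.37 × 0.21 = 0.077700
P(Brake command fails) [AND] = 0.23 × 0.35 = 0.080500
P(Fallback branch unavailable) [AND] = 0.09 × 0.33 × 0.25 = 0.007425
P(Perception stack unavailable) [OR] = 1 − (1−0.41) × (1−0.080500) × (1−0.35) × (1−0.007425) = 0.649990
P(Planning chain inoperative) [OR] = 1 − (1−0.649990) × (1−0.17) = 0.709492
P(Autonomous vehicle fails to stop) [OR] = 1 − (1−0.077700) × (1−0.709492) × (1−0.24) = 0.796369
Rounded to 4 decimal places: P(Autonomous vehicle fails to stop) ≈ 0.7964.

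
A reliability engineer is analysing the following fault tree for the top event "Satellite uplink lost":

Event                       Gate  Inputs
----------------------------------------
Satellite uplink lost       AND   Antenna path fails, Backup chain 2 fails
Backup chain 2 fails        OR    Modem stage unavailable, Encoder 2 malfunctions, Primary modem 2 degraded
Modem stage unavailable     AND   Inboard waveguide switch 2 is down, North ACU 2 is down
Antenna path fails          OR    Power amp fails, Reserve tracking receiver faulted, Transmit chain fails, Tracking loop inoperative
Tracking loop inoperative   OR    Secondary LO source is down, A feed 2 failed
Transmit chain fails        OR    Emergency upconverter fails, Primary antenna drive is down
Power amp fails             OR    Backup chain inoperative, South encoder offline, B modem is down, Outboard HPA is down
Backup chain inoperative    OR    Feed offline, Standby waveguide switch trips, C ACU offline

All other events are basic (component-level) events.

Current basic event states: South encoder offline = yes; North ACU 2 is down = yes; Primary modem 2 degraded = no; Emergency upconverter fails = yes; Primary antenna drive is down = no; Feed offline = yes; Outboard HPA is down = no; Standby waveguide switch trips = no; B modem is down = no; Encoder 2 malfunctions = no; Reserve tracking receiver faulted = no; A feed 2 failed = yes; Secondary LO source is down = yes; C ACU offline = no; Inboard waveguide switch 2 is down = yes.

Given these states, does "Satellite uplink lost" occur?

Backup chain inoperative [OR]: Feed offline=occurs, Standby waveguide switch trips=not, C ACU offline=not → at least one input occurs → occurs.
Power amp fails [OR]: Backup chain inoperative=occurs, South encoder offline=occurs, B modem is down=not, Outboard HPA is down=not → at least one input occurs → occurs.
Transmit chain fails [OR]: Emergency upconverter fails=occurs, Primary antenna drive is down=not → at least one input occurs → occurs.
Tracking loop inoperative [OR]: Secondary LO source is down=occurs, A feed 2 failed=occurs → at least one input occurs → occurs.
Antenna path fails [OR]: Power amp fails=occurs, Reserve tracking receiver faulted=not, Transmit chain fails=occurs, Tracking loop inoperative=occurs → at least one input occurs → occurs.
Modem stage unavailable [AND]: Inboard waveguide switch 2 is down=occurs, North ACU 2 is down=occurs → all inputs occur → occurs.
Backup chain 2 fails [OR]: Modem stage unavailable=occurs, Encoder 2 malfunctions=not, Primary modem 2 degraded=not → at least one input occurs → occurs.
Satellite uplink lost [AND]: Antenna path fails=occurs, Backup chain 2 fails=occurs → all inputs occur → occurs.

Yes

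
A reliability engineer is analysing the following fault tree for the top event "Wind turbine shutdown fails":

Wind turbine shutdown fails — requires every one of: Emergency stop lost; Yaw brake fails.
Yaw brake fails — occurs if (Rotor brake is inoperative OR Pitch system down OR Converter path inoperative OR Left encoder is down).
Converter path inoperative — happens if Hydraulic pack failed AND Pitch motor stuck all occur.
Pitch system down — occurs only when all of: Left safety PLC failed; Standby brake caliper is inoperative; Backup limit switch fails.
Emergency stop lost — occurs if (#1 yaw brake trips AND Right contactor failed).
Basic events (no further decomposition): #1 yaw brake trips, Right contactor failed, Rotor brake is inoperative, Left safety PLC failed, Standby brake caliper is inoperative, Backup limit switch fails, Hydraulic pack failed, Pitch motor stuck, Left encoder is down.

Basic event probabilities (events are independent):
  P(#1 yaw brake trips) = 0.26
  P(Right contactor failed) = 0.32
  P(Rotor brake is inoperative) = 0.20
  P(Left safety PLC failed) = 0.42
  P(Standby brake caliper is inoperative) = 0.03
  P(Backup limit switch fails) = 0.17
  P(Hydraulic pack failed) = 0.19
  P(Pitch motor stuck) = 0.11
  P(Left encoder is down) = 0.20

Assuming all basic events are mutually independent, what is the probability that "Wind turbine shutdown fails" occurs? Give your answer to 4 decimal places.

P(Emergency stop lost) [AND] = 0.26 × 0.32 = 0.083200
P(Pitch system down) [AND] = 0.42 × 0.03 × 0.17 = 0.002142
P(Converter path inoperative) [AND] = 0.19 × 0.11 = 0.020900
P(Yaw brake fails) [OR] = 1 − (1−0.20) × (1−0.002142) × (1−0.020900) × (1−0.20) = 0.374718
P(Wind turbine shutdown fails) [AND] = 0.083200 × 0.374718 = 0.031177
Rounded to 4 decimal places: P(Wind turbine shutdown fails) ≈ 0.0312.

0.0312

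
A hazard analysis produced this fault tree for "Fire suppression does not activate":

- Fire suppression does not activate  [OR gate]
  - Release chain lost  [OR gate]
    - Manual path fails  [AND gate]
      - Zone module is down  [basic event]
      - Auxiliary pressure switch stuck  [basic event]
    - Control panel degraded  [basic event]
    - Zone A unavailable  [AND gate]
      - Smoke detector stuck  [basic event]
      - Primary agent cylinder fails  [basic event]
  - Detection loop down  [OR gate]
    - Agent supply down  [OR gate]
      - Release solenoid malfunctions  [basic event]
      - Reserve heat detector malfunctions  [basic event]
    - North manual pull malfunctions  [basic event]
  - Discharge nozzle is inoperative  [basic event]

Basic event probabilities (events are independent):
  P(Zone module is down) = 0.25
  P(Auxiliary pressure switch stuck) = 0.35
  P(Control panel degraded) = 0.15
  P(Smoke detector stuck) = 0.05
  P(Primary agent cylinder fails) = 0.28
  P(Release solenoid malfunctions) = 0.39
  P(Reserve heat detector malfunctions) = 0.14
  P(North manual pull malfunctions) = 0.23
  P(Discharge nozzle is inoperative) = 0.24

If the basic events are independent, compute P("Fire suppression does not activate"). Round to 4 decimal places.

P(Manual path fails) [AND] = 0.25 × 0.35 = 0.087500
P(Zone A unavailable) [AND] = 0.05 × 0.28 = 0.014000
P(Release chain lost) [OR] = 1 − (1−0.087500) × (1−0.15) × (1−0.014000) = 0.235234
P(Agent supply down) [OR] = 1 − (1−0.39) × (1−0.14) = 0.475400
P(Detection loop down) [OR] = 1 − (1−0.475400) × (1−0.23) = 0.596058
P(Fire suppression does not activate) [OR] = 1 − (1−0.235234) × (1−0.596058) × (1−0.24) = 0.765220
Rounded to 4 decimal places: P(Fire suppression does not activate) ≈ 0.7652.

0.7652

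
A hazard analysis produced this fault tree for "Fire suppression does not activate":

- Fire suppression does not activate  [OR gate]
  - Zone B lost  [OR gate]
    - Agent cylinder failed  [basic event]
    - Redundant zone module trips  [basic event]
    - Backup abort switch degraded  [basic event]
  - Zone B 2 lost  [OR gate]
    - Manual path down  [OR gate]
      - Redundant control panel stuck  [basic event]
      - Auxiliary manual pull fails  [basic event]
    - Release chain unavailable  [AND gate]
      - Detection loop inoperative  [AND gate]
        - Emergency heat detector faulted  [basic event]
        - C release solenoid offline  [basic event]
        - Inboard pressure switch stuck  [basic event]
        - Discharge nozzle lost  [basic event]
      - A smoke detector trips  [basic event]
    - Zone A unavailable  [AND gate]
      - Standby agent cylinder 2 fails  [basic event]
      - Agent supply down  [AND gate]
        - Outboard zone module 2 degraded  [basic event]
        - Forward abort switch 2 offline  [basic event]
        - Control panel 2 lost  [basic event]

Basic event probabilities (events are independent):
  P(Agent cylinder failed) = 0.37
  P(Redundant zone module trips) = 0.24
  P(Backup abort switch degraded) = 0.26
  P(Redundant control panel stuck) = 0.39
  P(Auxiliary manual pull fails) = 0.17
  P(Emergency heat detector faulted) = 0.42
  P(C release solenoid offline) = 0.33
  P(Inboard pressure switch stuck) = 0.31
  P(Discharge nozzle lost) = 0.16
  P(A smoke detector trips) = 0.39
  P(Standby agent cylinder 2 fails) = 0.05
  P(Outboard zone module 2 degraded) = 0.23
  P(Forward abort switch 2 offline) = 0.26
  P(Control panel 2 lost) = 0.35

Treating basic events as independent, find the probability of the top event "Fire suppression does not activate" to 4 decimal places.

P(Zone B lost) [OR] = 1 − (1−0.37) × (1−0.24) × (1−0.26) = 0.645688
P(Manual path down) [OR] = 1 − (1−0.39) × (1−0.17) = 0.493700
P(Detection loop inoperative) [AND] = 0.42 × 0.33 × 0.31 × 0.16 = 0.006875
P(Release chain unavailable) [AND] = 0.006875 × 0.39 = 0.002681
P(Agent supply down) [AND] = 0.23 × 0.26 × 0.35 = 0.020930
P(Zone A unavailable) [AND] = 0.05 × 0.020930 = 0.001047
P(Zone B 2 lost) [OR] = 1 − (1−0.493700) × (1−0.002681) × (1−0.001047) = 0.495586
P(Fire suppression does not activate) [OR] = 1 − (1−0.645688) × (1−0.495586) = 0.821280
Rounded to 4 decimal places: P(Fire suppression does not activate) ≈ 0.8213.

0.8213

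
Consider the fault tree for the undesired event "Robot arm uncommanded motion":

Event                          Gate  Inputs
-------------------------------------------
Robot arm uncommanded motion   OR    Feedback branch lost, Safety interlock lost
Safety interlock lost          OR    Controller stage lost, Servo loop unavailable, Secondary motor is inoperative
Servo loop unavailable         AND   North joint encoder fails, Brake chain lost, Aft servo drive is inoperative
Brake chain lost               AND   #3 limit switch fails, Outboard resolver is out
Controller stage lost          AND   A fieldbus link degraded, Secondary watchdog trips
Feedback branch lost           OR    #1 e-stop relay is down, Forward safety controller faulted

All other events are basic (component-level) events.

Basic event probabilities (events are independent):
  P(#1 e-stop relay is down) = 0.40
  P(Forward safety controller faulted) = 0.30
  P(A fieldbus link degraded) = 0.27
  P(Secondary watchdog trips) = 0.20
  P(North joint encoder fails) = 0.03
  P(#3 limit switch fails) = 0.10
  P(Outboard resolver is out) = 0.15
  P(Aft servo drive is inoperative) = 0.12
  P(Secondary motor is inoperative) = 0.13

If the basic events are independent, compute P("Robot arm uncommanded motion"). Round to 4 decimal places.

P(Feedback branch lost) [OR] = 1 − (1−0.40) × (1−0.30) = 0.580000
P(Controller stage lost) [AND] = 0.27 × 0.20 = 0.054000
P(Brake chain lost) [AND] = 0.10 × 0.15 = 0.015000
P(Servo loop unavailable) [AND] = 0.03 × 0.015000 × 0.12 = 0.000054
P(Safety interlock lost) [OR] = 1 − (1−0.054000) × (1−0.000054) × (1−0.13) = 0.177024
P(Robot arm uncommanded motion) [OR] = 1 − (1−0.580000) × (1−0.177024) = 0.654350
Rounded to 4 decimal places: P(Robot arm uncommanded motion) ≈ 0.6544.

0.6544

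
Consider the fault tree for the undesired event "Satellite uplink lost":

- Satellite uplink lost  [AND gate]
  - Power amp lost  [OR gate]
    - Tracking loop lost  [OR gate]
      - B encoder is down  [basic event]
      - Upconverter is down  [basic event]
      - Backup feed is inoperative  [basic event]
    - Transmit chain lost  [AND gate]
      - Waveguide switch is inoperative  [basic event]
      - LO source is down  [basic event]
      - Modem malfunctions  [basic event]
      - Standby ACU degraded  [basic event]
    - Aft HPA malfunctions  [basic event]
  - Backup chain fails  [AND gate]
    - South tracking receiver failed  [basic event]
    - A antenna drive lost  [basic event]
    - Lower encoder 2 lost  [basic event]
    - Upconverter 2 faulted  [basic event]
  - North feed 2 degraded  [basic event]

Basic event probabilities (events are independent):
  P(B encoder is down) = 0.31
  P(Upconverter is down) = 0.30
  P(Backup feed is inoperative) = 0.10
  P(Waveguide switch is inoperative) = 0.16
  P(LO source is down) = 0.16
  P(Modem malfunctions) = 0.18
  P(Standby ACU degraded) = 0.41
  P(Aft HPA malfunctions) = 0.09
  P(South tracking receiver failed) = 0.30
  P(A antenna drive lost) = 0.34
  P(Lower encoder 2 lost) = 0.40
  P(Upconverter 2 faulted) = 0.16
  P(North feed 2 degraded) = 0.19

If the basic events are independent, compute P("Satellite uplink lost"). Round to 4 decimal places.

0.0008

P(Tracking loop lost) [OR] = 1 − (1−0.31) × (1−0.30) × (1−0.10) = 0.565300
P(Transmit chain lost) [AND] = 0.16 × 0.16 × 0.18 × 0.41 = 0.001889
P(Power amp lost) [OR] = 1 − (1−0.565300) × (1−0.001889) × (1−0.09) = 0.605170
P(Backup chain fails) [AND] = 0.30 × 0.34 × 0.40 × 0.16 = 0.006528
P(Satellite uplink lost) [AND] = 0.605170 × 0.006528 × 0.19 = 0.000751
Rounded to 4 decimal places: P(Satellite uplink lost) ≈ 0.0008.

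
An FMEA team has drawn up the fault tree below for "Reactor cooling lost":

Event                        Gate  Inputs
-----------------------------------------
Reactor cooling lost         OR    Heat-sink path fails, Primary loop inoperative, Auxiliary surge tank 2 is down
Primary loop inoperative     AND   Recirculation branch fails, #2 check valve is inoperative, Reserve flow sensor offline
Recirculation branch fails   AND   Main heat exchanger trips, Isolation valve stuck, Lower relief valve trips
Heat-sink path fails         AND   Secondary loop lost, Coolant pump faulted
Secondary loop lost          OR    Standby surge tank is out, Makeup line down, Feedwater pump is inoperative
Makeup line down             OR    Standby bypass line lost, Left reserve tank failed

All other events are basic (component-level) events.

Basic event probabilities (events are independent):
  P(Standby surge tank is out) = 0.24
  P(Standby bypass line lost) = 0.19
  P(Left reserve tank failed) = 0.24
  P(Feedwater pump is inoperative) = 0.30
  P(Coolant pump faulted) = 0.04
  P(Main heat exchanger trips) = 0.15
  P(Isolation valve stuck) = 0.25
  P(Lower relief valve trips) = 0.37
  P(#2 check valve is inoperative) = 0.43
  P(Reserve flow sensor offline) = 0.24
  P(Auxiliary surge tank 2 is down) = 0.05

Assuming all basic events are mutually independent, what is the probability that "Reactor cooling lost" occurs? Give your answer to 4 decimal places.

0.0769

P(Makeup line down) [OR] = 1 − (1−0.19) × (1−0.24) = 0.384400
P(Secondary loop lost) [OR] = 1 − (1−0.24) × (1−0.384400) × (1−0.30) = 0.672501
P(Heat-sink path fails) [AND] = 0.672501 × 0.04 = 0.026900
P(Recirculation branch fails) [AND] = 0.15 × 0.25 × 0.37 = 0.013875
P(Primary loop inoperative) [AND] = 0.013875 × 0.43 × 0.24 = 0.001432
P(Reactor cooling lost) [OR] = 1 − (1−0.026900) × (1−0.001432) × (1−0.05) = 0.076879
Rounded to 4 decimal places: P(Reactor cooling lost) ≈ 0.0769.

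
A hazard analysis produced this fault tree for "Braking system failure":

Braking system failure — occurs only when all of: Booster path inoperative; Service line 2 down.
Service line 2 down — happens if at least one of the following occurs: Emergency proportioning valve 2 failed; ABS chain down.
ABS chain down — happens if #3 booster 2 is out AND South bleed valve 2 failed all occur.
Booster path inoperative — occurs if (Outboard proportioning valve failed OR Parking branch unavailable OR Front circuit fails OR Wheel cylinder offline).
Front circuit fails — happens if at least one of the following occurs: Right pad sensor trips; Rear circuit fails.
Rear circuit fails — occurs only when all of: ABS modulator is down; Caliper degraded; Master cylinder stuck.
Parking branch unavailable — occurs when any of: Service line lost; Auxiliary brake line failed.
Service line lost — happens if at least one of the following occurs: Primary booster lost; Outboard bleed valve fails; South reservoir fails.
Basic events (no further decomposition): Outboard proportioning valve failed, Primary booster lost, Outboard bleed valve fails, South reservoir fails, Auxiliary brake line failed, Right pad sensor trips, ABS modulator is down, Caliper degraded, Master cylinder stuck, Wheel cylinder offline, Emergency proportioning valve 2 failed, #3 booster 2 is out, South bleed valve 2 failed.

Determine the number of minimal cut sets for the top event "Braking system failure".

Service line lost [OR]: union of children's cut sets → 3 cut set(s).
Parking branch unavailable [OR]: union of children's cut sets → 4 cut set(s).
Rear circuit fails [AND]: one cut set from each child combined → 1 × 1 × 1 = 1 cut set(s).
Front circuit fails [OR]: union of children's cut sets → 2 cut set(s).
Booster path inoperative [OR]: union of children's cut sets → 8 cut set(s).
ABS chain down [AND]: one cut set from each child combined → 1 × 1 = 1 cut set(s).
Service line 2 down [OR]: union of children's cut sets → 2 cut set(s).
Braking system failure [AND]: one cut set from each child combined → 8 × 2 = 16 cut set(s).

16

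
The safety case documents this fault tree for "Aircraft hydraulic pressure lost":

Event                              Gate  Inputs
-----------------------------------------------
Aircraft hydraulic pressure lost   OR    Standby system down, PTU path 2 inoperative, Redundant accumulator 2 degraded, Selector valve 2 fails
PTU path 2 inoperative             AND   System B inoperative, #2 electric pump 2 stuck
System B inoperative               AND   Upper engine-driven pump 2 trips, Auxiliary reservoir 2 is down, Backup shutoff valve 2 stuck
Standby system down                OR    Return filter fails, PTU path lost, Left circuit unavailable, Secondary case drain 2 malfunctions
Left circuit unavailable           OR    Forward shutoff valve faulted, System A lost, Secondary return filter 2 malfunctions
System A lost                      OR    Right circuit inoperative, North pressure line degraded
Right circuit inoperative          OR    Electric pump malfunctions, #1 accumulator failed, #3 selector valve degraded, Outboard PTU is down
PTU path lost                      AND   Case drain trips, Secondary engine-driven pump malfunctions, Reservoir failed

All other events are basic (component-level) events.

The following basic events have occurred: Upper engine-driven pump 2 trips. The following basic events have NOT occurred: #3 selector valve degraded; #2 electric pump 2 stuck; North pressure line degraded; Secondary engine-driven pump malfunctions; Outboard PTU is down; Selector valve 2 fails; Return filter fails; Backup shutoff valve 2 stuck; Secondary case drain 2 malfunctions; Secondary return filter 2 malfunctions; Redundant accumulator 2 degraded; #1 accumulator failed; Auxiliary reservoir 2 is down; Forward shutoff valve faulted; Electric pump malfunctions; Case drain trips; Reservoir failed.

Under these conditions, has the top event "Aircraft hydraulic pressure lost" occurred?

No

PTU path lost [AND]: Case drain trips=not, Secondary engine-driven pump malfunctions=not, Reservoir failed=not → not all inputs occur → does not occur.
Right circuit inoperative [OR]: Electric pump malfunctions=not, #1 accumulator failed=not, #3 selector valve degraded=not, Outboard PTU is down=not → no input occurs → does not occur.
System A lost [OR]: Right circuit inoperative=not, North pressure line degraded=not → no input occurs → does not occur.
Left circuit unavailable [OR]: Forward shutoff valve faulted=not, System A lost=not, Secondary return filter 2 malfunctions=not → no input occurs → does not occur.
Standby system down [OR]: Return filter fails=not, PTU path lost=not, Left circuit unavailable=not, Secondary case drain 2 malfunctions=not → no input occurs → does not occur.
System B inoperative [AND]: Upper engine-driven pump 2 trips=occurs, Auxiliary reservoir 2 is down=not, Backup shutoff valve 2 stuck=not → not all inputs occur → does not occur.
PTU path 2 inoperative [AND]: System B inoperative=not, #2 electric pump 2 stuck=not → not all inputs occur → does not occur.
Aircraft hydraulic pressure lost [OR]: Standby system down=not, PTU path 2 inoperative=not, Redundant accumulator 2 degraded=not, Selector valve 2 fails=not → no input occurs → does not occur.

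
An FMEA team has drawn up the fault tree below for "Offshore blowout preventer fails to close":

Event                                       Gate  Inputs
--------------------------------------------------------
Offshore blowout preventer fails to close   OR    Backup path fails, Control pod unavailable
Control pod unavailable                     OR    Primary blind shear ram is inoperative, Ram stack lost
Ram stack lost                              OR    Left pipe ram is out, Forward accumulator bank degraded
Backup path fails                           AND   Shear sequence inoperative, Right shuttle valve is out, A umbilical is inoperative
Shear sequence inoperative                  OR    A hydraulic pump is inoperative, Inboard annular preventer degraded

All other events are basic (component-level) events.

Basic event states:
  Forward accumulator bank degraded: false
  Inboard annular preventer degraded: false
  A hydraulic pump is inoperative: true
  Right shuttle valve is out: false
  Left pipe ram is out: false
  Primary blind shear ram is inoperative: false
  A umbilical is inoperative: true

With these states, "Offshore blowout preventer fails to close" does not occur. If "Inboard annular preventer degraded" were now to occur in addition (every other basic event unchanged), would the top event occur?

No

Counterfactual: set "Inboard annular preventer degraded" to occurred.
Shear sequence inoperative [OR]: A hydraulic pump is inoperative=occurs, Inboard annular preventer degraded=occurs → at least one input occurs → occurs.
Backup path fails [AND]: Shear sequence inoperative=occurs, Right shuttle valve is out=not, A umbilical is inoperative=occurs → not all inputs occur → does not occur.
Ram stack lost [OR]: Left pipe ram is out=not, Forward accumulator bank degraded=not → no input occurs → does not occur.
Control pod unavailable [OR]: Primary blind shear ram is inoperative=not, Ram stack lost=not → no input occurs → does not occur.
Offshore blowout preventer fails to close [OR]: Backup path fails=not, Control pod unavailable=not → no input occurs → does not occur.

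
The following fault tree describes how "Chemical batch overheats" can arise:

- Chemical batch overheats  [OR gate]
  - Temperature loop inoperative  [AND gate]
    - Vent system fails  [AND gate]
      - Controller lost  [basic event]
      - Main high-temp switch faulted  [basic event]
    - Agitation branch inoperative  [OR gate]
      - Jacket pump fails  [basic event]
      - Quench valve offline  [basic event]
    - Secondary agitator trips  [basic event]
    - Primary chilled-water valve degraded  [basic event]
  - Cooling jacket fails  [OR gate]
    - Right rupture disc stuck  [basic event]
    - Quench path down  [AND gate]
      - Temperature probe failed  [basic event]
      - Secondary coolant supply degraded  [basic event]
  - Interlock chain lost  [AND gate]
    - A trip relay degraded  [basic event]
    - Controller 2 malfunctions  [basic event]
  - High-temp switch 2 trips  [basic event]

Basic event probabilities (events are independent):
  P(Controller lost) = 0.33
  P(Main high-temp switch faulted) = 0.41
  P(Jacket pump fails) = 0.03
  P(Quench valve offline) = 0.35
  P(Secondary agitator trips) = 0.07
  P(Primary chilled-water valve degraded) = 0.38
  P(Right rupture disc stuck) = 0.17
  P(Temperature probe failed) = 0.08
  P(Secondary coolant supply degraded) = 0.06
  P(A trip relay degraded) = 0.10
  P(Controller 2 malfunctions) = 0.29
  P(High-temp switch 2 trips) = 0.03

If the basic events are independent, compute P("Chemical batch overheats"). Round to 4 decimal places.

0.2230

P(Vent system fails) [AND] = 0.33 × 0.41 = 0.135300
P(Agitation branch inoperative) [OR] = 1 − (1−0.03) × (1−0.35) = 0.369500
P(Temperature loop inoperative) [AND] = 0.135300 × 0.369500 × 0.07 × 0.38 = 0.001330
P(Quench path down) [AND] = 0.08 × 0.06 = 0.004800
P(Cooling jacket fails) [OR] = 1 − (1−0.17) × (1−0.004800) = 0.173984
P(Interlock chain lost) [AND] = 0.10 × 0.29 = 0.029000
P(Chemical batch overheats) [OR] = 1 − (1−0.001330) × (1−0.173984) × (1−0.029000) × (1−0.03) = 0.223035
Rounded to 4 decimal places: P(Chemical batch overheats) ≈ 0.2230.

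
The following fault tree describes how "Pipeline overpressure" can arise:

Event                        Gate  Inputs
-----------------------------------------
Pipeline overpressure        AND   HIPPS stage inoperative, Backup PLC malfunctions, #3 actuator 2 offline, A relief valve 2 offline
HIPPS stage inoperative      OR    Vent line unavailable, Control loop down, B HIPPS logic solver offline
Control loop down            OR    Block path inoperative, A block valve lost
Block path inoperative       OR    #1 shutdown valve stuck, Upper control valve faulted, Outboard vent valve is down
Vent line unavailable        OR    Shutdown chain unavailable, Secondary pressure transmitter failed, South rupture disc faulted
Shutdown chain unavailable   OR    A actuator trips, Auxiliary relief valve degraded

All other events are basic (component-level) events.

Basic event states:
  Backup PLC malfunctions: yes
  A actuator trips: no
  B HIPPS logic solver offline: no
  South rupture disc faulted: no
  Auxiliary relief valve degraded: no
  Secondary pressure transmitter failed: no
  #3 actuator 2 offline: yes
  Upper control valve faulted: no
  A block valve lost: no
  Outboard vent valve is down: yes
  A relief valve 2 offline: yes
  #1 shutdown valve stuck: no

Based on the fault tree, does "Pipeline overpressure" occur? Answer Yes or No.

Yes

Shutdown chain unavailable [OR]: A actuator trips=not, Auxiliary relief valve degraded=not → no input occurs → does not occur.
Vent line unavailable [OR]: Shutdown chain unavailable=not, Secondary pressure transmitter failed=not, South rupture disc faulted=not → no input occurs → does not occur.
Block path inoperative [OR]: #1 shutdown valve stuck=not, Upper control valve faulted=not, Outboard vent valve is down=occurs → at least one input occurs → occurs.
Control loop down [OR]: Block path inoperative=occurs, A block valve lost=not → at least one input occurs → occurs.
HIPPS stage inoperative [OR]: Vent line unavailable=not, Control loop down=occurs, B HIPPS logic solver offline=not → at least one input occurs → occurs.
Pipeline overpressure [AND]: HIPPS stage inoperative=occurs, Backup PLC malfunctions=occurs, #3 actuator 2 offline=occurs, A relief valve 2 offline=occurs → all inputs occur → occurs.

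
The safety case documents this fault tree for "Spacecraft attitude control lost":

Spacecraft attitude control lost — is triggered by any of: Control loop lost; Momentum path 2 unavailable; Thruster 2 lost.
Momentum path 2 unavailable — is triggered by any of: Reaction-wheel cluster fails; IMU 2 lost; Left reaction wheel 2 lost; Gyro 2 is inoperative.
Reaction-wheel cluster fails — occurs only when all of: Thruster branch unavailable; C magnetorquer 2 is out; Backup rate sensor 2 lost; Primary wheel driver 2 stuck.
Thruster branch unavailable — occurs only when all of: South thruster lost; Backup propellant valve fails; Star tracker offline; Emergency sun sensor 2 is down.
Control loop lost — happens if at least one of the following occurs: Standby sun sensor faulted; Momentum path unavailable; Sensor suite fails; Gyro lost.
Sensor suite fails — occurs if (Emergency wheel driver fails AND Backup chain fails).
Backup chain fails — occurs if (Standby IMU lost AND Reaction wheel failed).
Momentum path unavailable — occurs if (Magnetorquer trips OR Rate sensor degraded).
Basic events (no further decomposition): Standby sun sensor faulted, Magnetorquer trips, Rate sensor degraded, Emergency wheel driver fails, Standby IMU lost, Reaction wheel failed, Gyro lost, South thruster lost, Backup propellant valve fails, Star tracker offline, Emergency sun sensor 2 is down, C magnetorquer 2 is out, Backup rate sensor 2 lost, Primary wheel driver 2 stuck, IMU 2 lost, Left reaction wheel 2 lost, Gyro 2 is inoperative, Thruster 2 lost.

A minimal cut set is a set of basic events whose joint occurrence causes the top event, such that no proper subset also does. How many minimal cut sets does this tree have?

Momentum path unavailable [OR]: union of children's cut sets → 2 cut set(s).
Backup chain fails [AND]: one cut set from each child combined → 1 × 1 = 1 cut set(s).
Sensor suite fails [AND]: one cut set from each child combined → 1 × 1 = 1 cut set(s).
Control loop lost [OR]: union of children's cut sets → 5 cut set(s).
Thruster branch unavailable [AND]: one cut set from each child combined → 1 × 1 × 1 × 1 = 1 cut set(s).
Reaction-wheel cluster fails [AND]: one cut set from each child combined → 1 × 1 × 1 × 1 = 1 cut set(s).
Momentum path 2 unavailable [OR]: union of children's cut sets → 4 cut set(s).
Spacecraft attitude control lost [OR]: union of children's cut sets → 10 cut set(s).
Minimal cut sets: {Standby sun sensor faulted}; {Magnetorquer trips}; {Rate sensor degraded}; {Emergency wheel driver fails, Reaction wheel failed, Standby IMU lost}; {Gyro lost}; {Backup propellant valve fails, Backup rate sensor 2 lost, C magnetorquer 2 is out, Emergency sun sensor 2 is down, Primary wheel driver 2 stuck, South thruster lost, Star tracker offline}; {IMU 2 lost}; {Left reaction wheel 2 lost}; {Gyro 2 is inoperative}; {Thruster 2 lost}.

10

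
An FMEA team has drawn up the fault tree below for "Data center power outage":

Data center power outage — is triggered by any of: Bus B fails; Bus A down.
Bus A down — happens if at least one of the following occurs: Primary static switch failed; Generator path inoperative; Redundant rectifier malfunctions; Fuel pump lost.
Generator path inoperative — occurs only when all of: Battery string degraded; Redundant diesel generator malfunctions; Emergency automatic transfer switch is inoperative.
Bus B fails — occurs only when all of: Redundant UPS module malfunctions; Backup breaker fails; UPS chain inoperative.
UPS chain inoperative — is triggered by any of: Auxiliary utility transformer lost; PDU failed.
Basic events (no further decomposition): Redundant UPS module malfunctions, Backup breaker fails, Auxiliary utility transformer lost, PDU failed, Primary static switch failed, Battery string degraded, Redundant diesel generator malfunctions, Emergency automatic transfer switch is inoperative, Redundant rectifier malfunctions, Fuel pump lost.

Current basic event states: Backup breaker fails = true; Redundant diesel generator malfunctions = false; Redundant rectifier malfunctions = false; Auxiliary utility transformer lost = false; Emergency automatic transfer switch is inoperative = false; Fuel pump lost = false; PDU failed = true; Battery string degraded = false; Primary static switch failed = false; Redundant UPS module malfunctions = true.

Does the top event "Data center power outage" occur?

Yes

UPS chain inoperative [OR]: Auxiliary utility transformer lost=not, PDU failed=occurs → at least one input occurs → occurs.
Bus B fails [AND]: Redundant UPS module malfunctions=occurs, Backup breaker fails=occurs, UPS chain inoperative=occurs → all inputs occur → occurs.
Generator path inoperative [AND]: Battery string degraded=not, Redundant diesel generator malfunctions=not, Emergency automatic transfer switch is inoperative=not → not all inputs occur → does not occur.
Bus A down [OR]: Primary static switch failed=not, Generator path inoperative=not, Redundant rectifier malfunctions=not, Fuel pump lost=not → no input occurs → does not occur.
Data center power outage [OR]: Bus B fails=occurs, Bus A down=not → at least one input occurs → occurs.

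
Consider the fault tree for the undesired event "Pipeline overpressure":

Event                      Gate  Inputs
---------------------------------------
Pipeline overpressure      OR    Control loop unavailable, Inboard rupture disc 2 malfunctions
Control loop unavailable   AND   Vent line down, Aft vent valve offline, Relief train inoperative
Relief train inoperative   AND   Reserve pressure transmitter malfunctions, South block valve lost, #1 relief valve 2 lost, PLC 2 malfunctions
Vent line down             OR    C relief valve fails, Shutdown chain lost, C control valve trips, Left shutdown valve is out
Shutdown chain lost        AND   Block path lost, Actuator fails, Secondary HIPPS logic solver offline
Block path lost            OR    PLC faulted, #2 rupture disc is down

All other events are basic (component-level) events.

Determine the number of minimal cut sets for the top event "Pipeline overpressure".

6

Block path lost [OR]: union of children's cut sets → 2 cut set(s).
Shutdown chain lost [AND]: one cut set from each child combined → 2 × 1 × 1 = 2 cut set(s).
Vent line down [OR]: union of children's cut sets → 5 cut set(s).
Relief train inoperative [AND]: one cut set from each child combined → 1 × 1 × 1 × 1 = 1 cut set(s).
Control loop unavailable [AND]: one cut set from each child combined → 5 × 1 × 1 = 5 cut set(s).
Pipeline overpressure [OR]: union of children's cut sets → 6 cut set(s).
Minimal cut sets: {#1 relief valve 2 lost, Aft vent valve offline, C relief valve fails, PLC 2 malfunctions, Reserve pressure transmitter malfunctions, South block valve lost}; {#1 relief valve 2 lost, Actuator fails, Aft vent valve offline, PLC 2 malfunctions, PLC faulted, Reserve pressure transmitter malfunctions, Secondary HIPPS logic solver offline, South block valve lost}; {#1 relief valve 2 lost, #2 rupture disc is down, Actuator fails, Aft vent valve offline, PLC 2 malfunctions, Reserve pressure transmitter malfunctions, Secondary HIPPS logic solver offline, South block valve lost}; {#1 relief valve 2 lost, Aft vent valve offline, C control valve trips, PLC 2 malfunctions, Reserve pressure transmitter malfunctions, South block valve lost}; {#1 relief valve 2 lost, Aft vent valve offline, Left shutdown valve is out, PLC 2 malfunctions, Reserve pressure transmitter malfunctions, South block valve lost}; {Inboard rupture disc 2 malfunctions}.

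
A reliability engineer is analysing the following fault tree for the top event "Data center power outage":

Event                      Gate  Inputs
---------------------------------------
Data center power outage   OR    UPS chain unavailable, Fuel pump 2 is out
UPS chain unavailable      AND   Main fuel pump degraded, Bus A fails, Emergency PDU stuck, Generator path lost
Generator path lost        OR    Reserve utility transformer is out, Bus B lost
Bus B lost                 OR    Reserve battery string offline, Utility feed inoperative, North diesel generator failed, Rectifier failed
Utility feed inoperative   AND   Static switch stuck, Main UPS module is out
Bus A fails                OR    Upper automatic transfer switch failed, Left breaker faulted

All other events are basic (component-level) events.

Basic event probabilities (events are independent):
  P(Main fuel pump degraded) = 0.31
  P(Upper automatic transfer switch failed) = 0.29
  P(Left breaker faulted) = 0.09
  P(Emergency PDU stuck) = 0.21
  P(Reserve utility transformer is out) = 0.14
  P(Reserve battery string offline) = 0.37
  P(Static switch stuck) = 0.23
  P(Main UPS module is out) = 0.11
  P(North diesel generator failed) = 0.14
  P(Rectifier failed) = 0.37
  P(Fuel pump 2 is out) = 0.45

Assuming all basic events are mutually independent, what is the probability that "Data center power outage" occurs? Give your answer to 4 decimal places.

0.4590

P(Bus A fails) [OR] = 1 − (1−0.29) × (1−0.09) = 0.353900
P(Utility feed inoperative) [AND] = 0.23 × 0.11 = 0.025300
P(Bus B lost) [OR] = 1 − (1−0.37) × (1−0.025300) × (1−0.14) × (1−0.37) = 0.667302
P(Generator path lost) [OR] = 1 − (1−0.14) × (1−0.667302) = 0.713880
P(UPS chain unavailable) [AND] = 0.31 × 0.353900 × 0.21 × 0.713880 = 0.016447
P(Data center power outage) [OR] = 1 − (1−0.016447) × (1−0.45) = 0.459046
Rounded to 4 decimal places: P(Data center power outage) ≈ 0.4590.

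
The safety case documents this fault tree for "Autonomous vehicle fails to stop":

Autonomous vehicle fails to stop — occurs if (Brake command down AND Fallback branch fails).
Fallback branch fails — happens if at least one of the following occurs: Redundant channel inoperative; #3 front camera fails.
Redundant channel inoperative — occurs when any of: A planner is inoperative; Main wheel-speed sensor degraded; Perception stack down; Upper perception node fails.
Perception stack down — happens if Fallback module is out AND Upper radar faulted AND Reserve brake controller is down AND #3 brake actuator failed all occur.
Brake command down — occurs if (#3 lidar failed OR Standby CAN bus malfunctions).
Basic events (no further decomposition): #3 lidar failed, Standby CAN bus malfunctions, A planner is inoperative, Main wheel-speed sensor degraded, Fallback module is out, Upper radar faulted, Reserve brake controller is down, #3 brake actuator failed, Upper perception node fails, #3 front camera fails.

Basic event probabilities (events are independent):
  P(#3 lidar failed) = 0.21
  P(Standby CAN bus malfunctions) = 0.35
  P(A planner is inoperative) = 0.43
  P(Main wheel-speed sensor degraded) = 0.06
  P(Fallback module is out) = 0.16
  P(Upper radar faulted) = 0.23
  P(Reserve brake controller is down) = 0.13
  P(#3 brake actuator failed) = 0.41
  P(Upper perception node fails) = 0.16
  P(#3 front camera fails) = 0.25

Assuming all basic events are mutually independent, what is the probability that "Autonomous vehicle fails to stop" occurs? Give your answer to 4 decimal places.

0.3226

P(Brake command down) [OR] = 1 − (1−0.21) × (1−0.35) = 0.486500
P(Perception stack down) [AND] = 0.16 × 0.23 × 0.13 × 0.41 = 0.001961
P(Redundant channel inoperative) [OR] = 1 − (1−0.43) × (1−0.06) × (1−0.001961) × (1−0.16) = 0.550811
P(Fallback branch fails) [OR] = 1 − (1−0.550811) × (1−0.25) = 0.663108
P(Autonomous vehicle fails to stop) [AND] = 0.486500 × 0.663108 = 0.322602
Rounded to 4 decimal places: P(Autonomous vehicle fails to stop) ≈ 0.3226.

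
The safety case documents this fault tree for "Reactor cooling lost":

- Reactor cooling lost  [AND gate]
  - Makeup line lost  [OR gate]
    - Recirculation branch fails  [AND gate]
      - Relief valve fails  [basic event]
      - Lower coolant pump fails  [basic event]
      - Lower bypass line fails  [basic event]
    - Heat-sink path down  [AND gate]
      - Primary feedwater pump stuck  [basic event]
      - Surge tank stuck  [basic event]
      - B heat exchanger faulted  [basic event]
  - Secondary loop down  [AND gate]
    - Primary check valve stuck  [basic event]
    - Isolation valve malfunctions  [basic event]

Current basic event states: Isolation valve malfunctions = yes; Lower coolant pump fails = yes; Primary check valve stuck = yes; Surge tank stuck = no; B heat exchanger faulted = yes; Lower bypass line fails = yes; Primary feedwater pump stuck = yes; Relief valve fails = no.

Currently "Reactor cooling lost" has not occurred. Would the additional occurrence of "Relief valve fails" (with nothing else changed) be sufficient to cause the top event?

Yes

Counterfactual: set "Relief valve fails" to occurred.
Recirculation branch fails [AND]: Relief valve fails=occurs, Lower coolant pump fails=occurs, Lower bypass line fails=occurs → all inputs occur → occurs.
Heat-sink path down [AND]: Primary feedwater pump stuck=occurs, Surge tank stuck=not, B heat exchanger faulted=occurs → not all inputs occur → does not occur.
Makeup line lost [OR]: Recirculation branch fails=occurs, Heat-sink path down=not → at least one input occurs → occurs.
Secondary loop down [AND]: Primary check valve stuck=occurs, Isolation valve malfunctions=occurs → all inputs occur → occurs.
Reactor cooling lost [AND]: Makeup line lost=occurs, Secondary loop down=occurs → all inputs occur → occurs.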